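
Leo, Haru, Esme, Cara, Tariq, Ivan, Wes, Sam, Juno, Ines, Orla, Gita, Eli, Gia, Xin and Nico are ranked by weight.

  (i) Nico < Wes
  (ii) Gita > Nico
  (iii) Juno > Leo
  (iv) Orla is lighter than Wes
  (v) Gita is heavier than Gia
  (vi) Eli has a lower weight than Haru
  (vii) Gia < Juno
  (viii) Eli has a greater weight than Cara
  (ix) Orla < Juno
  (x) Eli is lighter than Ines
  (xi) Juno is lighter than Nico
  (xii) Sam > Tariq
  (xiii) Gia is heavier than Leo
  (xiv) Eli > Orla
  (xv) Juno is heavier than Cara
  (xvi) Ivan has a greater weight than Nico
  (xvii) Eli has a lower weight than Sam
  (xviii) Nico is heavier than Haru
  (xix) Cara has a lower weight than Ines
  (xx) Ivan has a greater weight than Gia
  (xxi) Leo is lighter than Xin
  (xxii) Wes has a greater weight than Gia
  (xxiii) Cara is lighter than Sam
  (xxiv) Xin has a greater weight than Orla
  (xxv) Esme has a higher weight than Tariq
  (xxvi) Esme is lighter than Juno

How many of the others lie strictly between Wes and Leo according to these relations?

3

Chaining upward from Leo reaches: Gia, Juno, Nico, Xin, Ivan, Gita.
Chaining downward from Wes reaches: Cara, Orla, Eli, Gia, Tariq, Esme, Haru, Juno, Nico.
Strictly between Leo and Wes are those in both lists: Gia, Juno, Nico — 3 elements.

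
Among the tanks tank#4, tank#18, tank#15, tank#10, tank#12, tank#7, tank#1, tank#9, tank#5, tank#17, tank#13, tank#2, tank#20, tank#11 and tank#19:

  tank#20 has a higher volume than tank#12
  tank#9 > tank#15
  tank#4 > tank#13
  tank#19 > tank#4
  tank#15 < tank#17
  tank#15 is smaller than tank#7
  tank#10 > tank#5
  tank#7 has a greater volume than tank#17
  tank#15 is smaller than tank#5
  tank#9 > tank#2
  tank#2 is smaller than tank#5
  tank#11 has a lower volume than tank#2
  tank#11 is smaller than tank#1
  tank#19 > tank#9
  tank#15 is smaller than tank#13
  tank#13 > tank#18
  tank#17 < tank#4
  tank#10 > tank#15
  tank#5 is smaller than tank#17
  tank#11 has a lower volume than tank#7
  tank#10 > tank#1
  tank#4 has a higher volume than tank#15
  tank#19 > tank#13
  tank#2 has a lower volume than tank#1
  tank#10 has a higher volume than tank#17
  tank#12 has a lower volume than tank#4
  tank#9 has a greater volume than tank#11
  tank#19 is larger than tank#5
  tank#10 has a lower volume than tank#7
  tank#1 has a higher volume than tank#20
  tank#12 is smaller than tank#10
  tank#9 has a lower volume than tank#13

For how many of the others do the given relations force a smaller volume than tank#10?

8

From tank#10 the given relations immediately reach tank#12, tank#15, tank#1, tank#5, tank#17.
From those, tank#20, tank#11, tank#2 — 8 in total.
Nothing else is reachable below tank#10; 8 in all.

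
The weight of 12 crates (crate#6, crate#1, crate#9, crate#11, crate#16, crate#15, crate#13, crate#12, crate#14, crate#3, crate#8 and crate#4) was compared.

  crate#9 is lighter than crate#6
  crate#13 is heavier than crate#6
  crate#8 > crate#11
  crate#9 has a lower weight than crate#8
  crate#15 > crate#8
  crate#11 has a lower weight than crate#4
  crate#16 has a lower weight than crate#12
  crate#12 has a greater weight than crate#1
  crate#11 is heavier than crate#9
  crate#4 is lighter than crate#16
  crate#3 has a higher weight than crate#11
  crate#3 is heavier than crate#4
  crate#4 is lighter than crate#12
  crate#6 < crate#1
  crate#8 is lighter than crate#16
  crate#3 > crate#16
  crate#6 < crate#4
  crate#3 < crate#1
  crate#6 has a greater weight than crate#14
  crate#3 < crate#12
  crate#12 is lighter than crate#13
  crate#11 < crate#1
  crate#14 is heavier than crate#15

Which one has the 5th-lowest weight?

The consecutive relations fix a unique order: crate#9 < crate#11 < crate#8 < crate#15 < crate#14 < crate#6 < crate#4 < crate#16 < crate#3 < crate#1 < crate#12 < crate#13.
The 5th smallest is crate#14.

crate#14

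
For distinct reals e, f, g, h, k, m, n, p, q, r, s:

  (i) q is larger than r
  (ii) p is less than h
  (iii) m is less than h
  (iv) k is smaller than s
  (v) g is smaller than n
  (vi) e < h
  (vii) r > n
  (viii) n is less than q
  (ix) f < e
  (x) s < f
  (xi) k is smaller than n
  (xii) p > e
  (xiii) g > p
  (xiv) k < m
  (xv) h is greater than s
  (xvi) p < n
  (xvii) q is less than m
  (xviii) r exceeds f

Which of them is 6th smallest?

g

Chaining the given pairs: k < s < f < e < p < g < n < r < q < m < h.
The 6th smallest is g.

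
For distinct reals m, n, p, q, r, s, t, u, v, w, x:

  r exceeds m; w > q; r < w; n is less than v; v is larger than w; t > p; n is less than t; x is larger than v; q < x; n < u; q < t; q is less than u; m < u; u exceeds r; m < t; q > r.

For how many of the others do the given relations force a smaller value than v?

The elements the relations force below v are m, r, q, n, w — no chain reaches any other.
That is 5.

5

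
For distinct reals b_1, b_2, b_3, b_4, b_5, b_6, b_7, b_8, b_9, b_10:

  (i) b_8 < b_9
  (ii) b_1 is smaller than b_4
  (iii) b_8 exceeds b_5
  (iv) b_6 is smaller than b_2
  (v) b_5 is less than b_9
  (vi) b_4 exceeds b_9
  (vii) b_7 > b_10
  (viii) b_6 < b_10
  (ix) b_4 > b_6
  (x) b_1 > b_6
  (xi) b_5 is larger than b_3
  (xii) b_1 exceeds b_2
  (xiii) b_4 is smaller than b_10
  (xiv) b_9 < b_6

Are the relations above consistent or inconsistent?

consistent

Every relation is compatible with b_3 < b_5 < b_8 < b_9 < b_6 < b_2 < b_1 < b_4 < b_10 < b_7; the set is consistent.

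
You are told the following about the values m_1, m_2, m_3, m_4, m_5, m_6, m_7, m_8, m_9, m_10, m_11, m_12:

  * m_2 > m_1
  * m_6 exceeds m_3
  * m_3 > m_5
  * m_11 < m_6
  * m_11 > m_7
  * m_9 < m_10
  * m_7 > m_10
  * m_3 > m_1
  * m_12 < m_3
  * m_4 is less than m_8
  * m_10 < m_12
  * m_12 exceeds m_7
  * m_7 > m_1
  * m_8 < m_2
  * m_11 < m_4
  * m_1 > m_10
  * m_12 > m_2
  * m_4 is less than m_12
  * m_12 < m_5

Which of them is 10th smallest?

The consecutive relations fix a unique order: m_9 < m_10 < m_1 < m_7 < m_11 < m_4 < m_8 < m_2 < m_12 < m_5 < m_3 < m_6.
Counting 10 from the smallest end gives m_5.

m_5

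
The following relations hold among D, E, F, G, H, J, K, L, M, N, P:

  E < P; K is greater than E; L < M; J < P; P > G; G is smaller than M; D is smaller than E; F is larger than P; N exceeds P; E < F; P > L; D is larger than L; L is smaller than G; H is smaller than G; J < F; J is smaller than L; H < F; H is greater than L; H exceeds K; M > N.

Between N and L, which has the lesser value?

L

L < D and D < E give L < E.
Then E < K extends the chain to K.
Then K < H extends the chain to H.
With H < G: L < D < E < K < H < G.
Then G < P extends the chain to P.
Then P < N extends the chain to N.
So L < N; L is the smaller of the two.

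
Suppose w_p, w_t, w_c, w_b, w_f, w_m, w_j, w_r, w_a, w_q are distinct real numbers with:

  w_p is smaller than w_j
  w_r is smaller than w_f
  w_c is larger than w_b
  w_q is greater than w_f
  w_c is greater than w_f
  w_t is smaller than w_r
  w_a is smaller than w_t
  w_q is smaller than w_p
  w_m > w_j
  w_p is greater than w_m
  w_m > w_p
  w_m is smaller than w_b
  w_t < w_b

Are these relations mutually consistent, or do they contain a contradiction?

inconsistent

Chaining the given relations yields w_p < w_j < w_m, so w_p < w_m. But one relation states w_m < w_p. These cannot both hold.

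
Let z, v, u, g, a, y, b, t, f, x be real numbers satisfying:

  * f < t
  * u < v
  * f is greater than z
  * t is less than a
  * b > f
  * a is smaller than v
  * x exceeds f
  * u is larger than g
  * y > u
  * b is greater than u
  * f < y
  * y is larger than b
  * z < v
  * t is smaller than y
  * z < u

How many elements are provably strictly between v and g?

1

The relations place g below v. An element lies strictly between them when it is forced above g and also forced below v.
Above g: {u, b, y}. Below v: {z, f, t, u, a}.
Intersection: {u} — 1.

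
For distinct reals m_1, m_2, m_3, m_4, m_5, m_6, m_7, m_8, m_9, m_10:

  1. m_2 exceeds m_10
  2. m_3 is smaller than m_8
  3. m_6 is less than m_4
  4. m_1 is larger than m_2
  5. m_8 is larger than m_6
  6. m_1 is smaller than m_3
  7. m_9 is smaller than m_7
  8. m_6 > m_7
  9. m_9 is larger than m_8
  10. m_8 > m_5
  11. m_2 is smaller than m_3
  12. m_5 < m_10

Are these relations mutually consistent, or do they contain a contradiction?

We have m_6 < m_8 stated directly, yet also m_8 < m_9 < m_7 < m_6 by chaining the others — so m_8 < m_6. Contradiction.

inconsistent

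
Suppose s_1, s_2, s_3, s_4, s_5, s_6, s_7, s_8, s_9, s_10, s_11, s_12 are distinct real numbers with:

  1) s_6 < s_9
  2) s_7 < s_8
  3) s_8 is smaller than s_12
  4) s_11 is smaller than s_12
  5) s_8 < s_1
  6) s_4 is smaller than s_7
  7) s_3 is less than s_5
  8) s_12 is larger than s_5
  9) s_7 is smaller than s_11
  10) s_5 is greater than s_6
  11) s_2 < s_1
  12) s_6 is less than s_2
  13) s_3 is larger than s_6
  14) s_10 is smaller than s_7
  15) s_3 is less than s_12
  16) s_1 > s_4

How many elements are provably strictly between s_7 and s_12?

Chaining upward from s_7 reaches: s_8, s_11, s_1.
Chaining downward from s_12 reaches: s_10, s_4, s_6, s_8, s_11, s_3, s_5.
Strictly between s_7 and s_12 are those in both lists: s_8, s_11 — 2 elements.

2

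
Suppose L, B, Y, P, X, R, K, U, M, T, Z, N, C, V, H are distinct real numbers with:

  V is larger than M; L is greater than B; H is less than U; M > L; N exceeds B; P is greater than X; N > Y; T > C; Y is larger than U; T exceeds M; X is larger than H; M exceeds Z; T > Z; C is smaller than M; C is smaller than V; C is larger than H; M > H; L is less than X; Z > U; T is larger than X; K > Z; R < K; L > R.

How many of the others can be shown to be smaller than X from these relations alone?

4

The elements the relations force below X are B, R, L, H — no chain reaches any other.
That is 4.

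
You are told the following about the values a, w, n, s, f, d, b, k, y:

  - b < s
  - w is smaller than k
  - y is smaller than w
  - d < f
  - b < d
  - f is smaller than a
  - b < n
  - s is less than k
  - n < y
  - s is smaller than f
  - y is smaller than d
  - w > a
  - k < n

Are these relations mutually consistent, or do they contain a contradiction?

We have w < k stated directly, yet also k < n < y < d < f < a < w by chaining the others — so k < w. Contradiction.

inconsistent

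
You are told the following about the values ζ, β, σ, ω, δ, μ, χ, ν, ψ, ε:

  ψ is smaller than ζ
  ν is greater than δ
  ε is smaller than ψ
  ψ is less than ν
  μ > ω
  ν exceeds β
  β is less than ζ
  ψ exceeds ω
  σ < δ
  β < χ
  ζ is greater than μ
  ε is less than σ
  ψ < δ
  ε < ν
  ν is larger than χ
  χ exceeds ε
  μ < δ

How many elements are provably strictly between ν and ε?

4

Chaining upward from ε reaches: σ, ψ, δ, χ, ζ.
Chaining downward from ν reaches: β, σ, ω, μ, ψ, δ, χ.
Strictly between ε and ν are those in both lists: σ, ψ, δ, χ — 4 elements.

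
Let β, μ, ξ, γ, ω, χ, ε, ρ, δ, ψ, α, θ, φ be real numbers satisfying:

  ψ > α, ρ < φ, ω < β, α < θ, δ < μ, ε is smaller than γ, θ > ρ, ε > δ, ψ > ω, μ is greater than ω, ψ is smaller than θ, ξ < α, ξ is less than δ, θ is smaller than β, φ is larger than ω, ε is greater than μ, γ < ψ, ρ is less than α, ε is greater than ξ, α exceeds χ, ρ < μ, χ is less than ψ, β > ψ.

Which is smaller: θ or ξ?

ξ < δ and δ < ε give ξ < ε.
Then ε < γ extends the chain to γ.
Then γ < ψ extends the chain to ψ.
With ψ < θ: ξ < δ < ε < γ < ψ < θ.
So ξ < θ; ξ is the smaller of the two.

ξ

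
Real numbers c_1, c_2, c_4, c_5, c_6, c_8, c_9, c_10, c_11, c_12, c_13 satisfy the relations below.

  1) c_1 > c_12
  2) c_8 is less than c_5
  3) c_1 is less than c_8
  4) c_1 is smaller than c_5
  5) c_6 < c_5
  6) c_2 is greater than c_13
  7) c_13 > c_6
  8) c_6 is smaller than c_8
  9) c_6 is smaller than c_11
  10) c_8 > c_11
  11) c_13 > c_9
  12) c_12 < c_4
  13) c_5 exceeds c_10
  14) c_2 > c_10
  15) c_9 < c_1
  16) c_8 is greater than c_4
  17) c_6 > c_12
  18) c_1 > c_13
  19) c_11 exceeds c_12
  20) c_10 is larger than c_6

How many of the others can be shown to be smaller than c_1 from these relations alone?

4

Directly below c_1: c_12, c_9, c_13.
One step further: c_6 (4 so far).
Nothing else is reachable below c_1; 4 in all.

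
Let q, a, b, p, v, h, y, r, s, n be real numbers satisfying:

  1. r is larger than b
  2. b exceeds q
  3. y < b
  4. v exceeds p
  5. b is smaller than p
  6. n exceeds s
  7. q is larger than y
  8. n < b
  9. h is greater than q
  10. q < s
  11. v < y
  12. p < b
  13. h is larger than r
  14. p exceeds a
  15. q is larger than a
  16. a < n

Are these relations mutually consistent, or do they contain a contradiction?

We have b < p stated directly, yet also p < v < y < q < s < n < b by chaining the others — so p < b. Contradiction.

inconsistent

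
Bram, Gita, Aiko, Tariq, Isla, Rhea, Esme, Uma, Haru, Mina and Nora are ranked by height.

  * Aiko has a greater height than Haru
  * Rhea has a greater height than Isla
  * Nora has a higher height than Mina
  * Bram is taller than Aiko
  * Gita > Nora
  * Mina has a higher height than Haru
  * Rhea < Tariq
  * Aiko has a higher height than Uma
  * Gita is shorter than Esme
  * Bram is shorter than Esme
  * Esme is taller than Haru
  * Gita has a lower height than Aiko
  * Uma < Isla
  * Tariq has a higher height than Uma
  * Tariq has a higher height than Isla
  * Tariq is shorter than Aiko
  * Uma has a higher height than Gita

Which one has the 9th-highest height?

Piecing the relations together gives one ordering: Haru < Mina < Nora < Gita < Uma < Isla < Rhea < Tariq < Aiko < Bram < Esme.
Counting 9 from the largest end gives Nora.

Nora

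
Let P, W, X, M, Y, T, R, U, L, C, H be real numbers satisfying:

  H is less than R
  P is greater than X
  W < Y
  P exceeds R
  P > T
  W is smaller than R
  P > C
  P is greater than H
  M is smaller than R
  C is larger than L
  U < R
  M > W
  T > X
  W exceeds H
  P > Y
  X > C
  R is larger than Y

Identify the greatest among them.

P

L is not greatest since L < C; U is not greatest since U < R; H is not greatest since H < W; C is not greatest since C < P; W is not greatest since W < Y; Y is not greatest since Y < R; X is not greatest since X < P; M is not greatest since M < R; R is not greatest since R < P; T is not greatest since T < P.
Only P has nothing above it, so P is the greatest.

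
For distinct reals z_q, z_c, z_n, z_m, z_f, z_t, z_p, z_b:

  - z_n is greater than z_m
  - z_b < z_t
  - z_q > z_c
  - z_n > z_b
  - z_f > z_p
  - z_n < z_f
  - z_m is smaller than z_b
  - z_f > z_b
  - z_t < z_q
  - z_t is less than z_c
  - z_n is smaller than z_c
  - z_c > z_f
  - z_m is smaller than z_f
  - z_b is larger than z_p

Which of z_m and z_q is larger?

z_q

z_m < z_b and z_b < z_n give z_m < z_n.
Then z_n < z_f extends the chain to z_f.
Then z_f < z_c extends the chain to z_c.
With z_c < z_q: z_m < z_b < z_n < z_f < z_c < z_q.
So z_m < z_q; z_q is the larger of the two.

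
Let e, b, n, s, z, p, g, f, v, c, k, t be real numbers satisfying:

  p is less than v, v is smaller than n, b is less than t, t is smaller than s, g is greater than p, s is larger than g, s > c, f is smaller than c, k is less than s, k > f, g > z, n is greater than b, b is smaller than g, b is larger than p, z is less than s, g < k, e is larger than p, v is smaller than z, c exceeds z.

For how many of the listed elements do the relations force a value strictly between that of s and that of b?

3

The relations place b below s. An element lies strictly between them when it is forced above b and also forced below s.
Above b: {n, t, g, k}. Below s: {p, v, z, t, f, c, g, k}.
Intersection: {t, g, k} — 3.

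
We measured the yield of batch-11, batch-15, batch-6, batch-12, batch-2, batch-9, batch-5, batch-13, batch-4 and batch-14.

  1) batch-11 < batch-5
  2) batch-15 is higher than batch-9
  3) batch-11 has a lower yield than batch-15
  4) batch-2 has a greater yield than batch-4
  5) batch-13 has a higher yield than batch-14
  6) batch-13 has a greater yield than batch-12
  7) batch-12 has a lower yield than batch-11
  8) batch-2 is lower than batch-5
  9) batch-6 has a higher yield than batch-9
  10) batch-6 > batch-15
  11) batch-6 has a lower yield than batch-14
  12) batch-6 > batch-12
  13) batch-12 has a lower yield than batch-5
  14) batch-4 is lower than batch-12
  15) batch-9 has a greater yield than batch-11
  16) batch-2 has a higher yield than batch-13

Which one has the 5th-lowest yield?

batch-15

Piecing the relations together gives one ordering: batch-4 < batch-12 < batch-11 < batch-9 < batch-15 < batch-6 < batch-14 < batch-13 < batch-2 < batch-5.
Counting 5 from the smallest end gives batch-15.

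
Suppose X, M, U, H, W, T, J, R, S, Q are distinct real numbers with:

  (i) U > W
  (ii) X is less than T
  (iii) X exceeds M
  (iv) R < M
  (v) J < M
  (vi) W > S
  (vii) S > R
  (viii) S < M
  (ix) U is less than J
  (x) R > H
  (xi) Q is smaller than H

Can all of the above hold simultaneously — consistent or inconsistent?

consistent

The single ordering Q < H < R < S < W < U < J < M < X < T satisfies every listed relation, so no contradiction arises.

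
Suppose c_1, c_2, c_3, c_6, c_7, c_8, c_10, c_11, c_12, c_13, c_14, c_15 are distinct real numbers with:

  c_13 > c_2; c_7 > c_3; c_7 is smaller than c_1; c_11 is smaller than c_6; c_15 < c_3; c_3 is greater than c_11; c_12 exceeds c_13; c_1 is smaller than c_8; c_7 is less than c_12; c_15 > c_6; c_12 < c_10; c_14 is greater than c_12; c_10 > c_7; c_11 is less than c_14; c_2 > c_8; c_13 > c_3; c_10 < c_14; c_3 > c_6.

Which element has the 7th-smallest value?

c_8

The consecutive relations fix a unique order: c_11 < c_6 < c_15 < c_3 < c_7 < c_1 < c_8 < c_2 < c_13 < c_12 < c_10 < c_14.
The 7th smallest is c_8.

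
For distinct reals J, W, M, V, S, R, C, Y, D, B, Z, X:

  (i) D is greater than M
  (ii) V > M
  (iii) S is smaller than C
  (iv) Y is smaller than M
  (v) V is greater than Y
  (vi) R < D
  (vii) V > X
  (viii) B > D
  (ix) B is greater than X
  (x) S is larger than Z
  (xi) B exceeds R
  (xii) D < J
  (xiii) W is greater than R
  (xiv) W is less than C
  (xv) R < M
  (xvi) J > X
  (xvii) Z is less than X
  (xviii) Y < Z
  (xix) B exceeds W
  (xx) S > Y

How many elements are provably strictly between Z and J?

1

Chaining upward from Z reaches: S, X, V, B, C.
Chaining downward from J reaches: Y, R, M, X, D.
Strictly between Z and J are those in both lists: X — 1 element.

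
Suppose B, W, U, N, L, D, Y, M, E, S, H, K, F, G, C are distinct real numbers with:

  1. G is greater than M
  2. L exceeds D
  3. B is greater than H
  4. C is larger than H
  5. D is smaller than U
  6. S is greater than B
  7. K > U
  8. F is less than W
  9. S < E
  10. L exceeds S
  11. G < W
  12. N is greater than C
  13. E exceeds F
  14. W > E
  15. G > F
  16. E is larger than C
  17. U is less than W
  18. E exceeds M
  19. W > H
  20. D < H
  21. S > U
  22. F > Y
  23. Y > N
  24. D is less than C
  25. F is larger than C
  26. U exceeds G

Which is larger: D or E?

The relevant relations are D < H; H < C; C < N; N < Y; Y < F; F < G; G < U; U < S; S < E.
Together: D < H < C < N < Y < F < G < U < S < E.
So D < E; E is the larger of the two.

E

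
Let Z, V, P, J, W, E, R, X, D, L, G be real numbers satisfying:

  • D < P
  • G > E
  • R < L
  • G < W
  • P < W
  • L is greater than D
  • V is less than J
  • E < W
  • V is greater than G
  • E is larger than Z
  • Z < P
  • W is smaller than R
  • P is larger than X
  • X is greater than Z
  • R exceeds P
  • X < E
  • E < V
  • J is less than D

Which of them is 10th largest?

X

Chaining the given pairs: Z < X < E < G < V < J < D < P < W < R < L.
The 10th largest is X.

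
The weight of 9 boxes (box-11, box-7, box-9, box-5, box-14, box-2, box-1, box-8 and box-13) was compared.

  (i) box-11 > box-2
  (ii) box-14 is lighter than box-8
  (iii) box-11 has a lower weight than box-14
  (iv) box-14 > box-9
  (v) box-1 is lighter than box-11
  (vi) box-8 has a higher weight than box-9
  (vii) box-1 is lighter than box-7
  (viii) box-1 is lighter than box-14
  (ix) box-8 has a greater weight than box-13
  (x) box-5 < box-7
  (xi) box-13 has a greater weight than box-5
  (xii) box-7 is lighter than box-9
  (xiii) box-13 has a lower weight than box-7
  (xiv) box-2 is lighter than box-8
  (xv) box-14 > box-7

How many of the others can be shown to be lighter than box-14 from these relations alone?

7

From box-14 the given relations immediately reach box-1, box-7, box-9, box-11.
From those, box-5, box-13, box-2 — 7 in total.
Nothing else is reachable below box-14; 7 in all.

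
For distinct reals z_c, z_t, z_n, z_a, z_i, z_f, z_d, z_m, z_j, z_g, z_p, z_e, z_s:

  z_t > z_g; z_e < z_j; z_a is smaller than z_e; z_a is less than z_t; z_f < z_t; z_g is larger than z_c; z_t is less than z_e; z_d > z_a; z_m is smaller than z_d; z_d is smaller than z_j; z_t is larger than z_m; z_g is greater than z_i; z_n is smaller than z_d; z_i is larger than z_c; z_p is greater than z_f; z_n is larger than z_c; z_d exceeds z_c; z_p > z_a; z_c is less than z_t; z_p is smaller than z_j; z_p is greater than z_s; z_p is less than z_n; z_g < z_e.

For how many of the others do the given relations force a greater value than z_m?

From z_m the given relations immediately reach z_d, z_t.
From those, z_e, z_j — 4 in total.
Nothing else is reachable above z_m; 4 in all.

4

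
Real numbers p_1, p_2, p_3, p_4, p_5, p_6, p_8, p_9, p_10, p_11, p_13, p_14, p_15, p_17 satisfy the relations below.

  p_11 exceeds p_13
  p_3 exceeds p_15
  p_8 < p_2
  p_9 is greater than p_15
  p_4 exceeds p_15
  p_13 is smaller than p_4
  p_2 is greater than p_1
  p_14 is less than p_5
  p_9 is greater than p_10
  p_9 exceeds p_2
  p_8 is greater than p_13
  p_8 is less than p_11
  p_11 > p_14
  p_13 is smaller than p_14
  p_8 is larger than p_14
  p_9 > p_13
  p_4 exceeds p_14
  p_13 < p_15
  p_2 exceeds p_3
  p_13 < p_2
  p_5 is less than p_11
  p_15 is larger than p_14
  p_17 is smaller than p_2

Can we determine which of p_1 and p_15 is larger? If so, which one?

Following every chain through p_15: above p_15 we get p_3, p_4, p_2, p_9; below p_15 we get p_13, p_14.
p_1 is not reached, and no chain runs the other way from p_1 to p_15.
So the given relations leave the order of p_15 and p_1 undetermined.

undetermined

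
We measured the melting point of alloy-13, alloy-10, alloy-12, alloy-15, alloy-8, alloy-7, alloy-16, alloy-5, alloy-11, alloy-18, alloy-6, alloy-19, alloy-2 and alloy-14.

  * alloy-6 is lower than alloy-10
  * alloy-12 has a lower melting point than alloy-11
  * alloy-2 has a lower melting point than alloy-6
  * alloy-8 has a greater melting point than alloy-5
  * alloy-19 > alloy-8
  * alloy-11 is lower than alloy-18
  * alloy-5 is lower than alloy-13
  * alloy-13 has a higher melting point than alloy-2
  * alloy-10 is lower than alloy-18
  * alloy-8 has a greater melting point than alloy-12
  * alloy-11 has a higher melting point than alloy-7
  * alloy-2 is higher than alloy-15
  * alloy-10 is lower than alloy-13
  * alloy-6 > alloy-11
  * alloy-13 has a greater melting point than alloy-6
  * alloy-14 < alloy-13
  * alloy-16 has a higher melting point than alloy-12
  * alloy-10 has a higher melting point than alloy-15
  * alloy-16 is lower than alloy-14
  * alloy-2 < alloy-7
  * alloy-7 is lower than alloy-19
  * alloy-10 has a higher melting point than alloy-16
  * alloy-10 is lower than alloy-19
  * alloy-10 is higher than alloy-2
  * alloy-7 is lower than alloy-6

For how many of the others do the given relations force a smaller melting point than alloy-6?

From alloy-6 the given relations immediately reach alloy-2, alloy-7, alloy-11.
From those, alloy-15, alloy-12 — 5 in total.
No other element is forced below alloy-6 by the given relations, so the count is 5.

5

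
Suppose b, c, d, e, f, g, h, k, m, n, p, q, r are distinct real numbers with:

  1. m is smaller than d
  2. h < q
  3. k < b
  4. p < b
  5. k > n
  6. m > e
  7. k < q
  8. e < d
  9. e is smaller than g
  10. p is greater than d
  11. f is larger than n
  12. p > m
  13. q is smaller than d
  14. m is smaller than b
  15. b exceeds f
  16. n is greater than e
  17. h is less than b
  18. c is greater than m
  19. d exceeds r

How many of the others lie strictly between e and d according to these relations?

Chaining upward from e reaches: m, n, g, k, f, q, p, c, b.
Chaining downward from d reaches: h, r, m, n, k, q.
Strictly between e and d are those in both lists: m, n, k, q — 4 elements.

4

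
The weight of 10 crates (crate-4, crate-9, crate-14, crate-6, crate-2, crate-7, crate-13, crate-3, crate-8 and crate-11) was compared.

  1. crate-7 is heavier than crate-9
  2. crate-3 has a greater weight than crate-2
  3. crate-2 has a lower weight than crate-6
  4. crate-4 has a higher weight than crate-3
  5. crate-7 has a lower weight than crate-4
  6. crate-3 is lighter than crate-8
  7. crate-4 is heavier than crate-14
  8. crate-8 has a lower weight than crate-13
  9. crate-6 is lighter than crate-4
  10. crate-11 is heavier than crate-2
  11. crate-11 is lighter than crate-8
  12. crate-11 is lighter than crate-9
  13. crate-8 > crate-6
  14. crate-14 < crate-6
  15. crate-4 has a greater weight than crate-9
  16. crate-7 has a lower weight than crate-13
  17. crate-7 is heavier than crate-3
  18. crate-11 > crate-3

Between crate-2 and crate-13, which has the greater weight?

The relevant relations are crate-2 < crate-3; crate-3 < crate-11; crate-11 < crate-9; crate-9 < crate-7; crate-7 < crate-13.
Chaining these gives crate-2 < crate-3 < crate-11 < crate-9 < crate-7 < crate-13.
So crate-2 < crate-13; crate-13 is the heavier of the two.

crate-13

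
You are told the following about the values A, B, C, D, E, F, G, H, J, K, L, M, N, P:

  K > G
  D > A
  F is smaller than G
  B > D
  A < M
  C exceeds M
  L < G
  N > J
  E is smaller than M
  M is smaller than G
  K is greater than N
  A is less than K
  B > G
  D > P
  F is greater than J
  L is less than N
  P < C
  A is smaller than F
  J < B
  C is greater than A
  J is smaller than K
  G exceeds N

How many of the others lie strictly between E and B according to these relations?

2

Chaining upward from E reaches: M, C, G, K.
Chaining downward from B reaches: J, A, M, F, P, L, N, D, G.
Strictly between E and B are those in both lists: M, G — 2 elements.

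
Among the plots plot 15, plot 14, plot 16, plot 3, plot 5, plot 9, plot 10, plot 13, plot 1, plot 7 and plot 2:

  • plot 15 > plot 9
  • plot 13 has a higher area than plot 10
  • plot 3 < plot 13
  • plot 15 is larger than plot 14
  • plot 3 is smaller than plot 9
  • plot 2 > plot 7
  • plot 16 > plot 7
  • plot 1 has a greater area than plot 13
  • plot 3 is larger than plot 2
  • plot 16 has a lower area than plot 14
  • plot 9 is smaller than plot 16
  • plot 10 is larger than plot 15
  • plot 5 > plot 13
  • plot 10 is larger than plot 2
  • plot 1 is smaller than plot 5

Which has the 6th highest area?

plot 14

Piecing the relations together gives one ordering: plot 7 < plot 2 < plot 3 < plot 9 < plot 16 < plot 14 < plot 15 < plot 10 < plot 13 < plot 1 < plot 5.
Counting 6 from the largest end gives plot 14.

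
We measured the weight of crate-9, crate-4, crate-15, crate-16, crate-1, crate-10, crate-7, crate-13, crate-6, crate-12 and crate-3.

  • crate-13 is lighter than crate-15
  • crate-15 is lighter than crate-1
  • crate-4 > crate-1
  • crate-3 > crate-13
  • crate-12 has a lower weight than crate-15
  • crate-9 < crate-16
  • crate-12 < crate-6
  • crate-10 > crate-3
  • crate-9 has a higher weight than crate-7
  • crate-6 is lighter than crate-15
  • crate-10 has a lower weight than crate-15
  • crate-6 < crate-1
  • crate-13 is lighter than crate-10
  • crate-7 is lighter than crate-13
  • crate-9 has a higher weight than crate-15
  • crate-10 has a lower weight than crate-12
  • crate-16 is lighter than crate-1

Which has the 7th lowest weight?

crate-15

Chaining the given pairs: crate-7 < crate-13 < crate-3 < crate-10 < crate-12 < crate-6 < crate-15 < crate-9 < crate-16 < crate-1 < crate-4.
Counting 7 from the smallest end gives crate-15.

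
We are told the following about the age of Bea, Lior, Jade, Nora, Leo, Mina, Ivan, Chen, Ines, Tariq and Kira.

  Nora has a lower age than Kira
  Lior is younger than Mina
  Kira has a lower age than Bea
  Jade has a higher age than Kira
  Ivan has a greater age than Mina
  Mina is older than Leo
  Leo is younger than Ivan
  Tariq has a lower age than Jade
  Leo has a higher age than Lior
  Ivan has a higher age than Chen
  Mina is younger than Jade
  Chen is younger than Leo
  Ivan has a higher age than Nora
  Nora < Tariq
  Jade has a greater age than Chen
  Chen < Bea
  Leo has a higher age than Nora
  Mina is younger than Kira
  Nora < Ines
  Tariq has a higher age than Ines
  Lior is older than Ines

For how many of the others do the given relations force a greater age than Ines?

8

From Ines the given relations immediately reach Lior, Tariq.
From those, Leo, Mina, Jade — 5 in total.
From those, Kira, Ivan — 7 in total.
From those, Bea — 8 in total.
No other element is forced above Ines by the given relations, so the count is 8.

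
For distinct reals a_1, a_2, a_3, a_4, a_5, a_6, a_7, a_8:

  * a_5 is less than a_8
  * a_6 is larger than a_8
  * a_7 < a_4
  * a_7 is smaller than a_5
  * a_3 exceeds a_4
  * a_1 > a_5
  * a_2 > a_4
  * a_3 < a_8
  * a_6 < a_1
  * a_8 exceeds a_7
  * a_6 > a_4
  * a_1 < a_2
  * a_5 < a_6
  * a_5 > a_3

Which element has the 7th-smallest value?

Chaining the given pairs: a_7 < a_4 < a_3 < a_5 < a_8 < a_6 < a_1 < a_2.
Counting 7 from the smallest end gives a_1.

a_1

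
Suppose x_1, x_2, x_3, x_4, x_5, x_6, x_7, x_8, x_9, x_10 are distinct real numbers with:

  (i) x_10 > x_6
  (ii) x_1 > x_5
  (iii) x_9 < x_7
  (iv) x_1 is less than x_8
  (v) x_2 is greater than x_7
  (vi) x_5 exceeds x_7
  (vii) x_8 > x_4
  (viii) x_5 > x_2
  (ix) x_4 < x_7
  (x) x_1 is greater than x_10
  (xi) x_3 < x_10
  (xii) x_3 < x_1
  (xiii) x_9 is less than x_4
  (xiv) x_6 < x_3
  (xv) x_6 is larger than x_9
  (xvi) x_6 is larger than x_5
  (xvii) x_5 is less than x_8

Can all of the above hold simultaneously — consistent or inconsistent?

The single ordering x_9 < x_4 < x_7 < x_2 < x_5 < x_6 < x_3 < x_10 < x_1 < x_8 satisfies every listed relation, so no contradiction arises.

consistent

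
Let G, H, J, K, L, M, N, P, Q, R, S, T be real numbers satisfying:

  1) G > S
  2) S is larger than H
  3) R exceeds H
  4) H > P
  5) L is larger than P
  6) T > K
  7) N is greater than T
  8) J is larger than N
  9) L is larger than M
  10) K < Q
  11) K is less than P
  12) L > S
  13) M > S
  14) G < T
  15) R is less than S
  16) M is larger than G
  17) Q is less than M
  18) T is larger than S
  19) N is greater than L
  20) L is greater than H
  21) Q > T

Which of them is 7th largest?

Chaining the given pairs: K < P < H < R < S < G < T < Q < M < L < N < J.
Counting 7 from the largest end gives G.

G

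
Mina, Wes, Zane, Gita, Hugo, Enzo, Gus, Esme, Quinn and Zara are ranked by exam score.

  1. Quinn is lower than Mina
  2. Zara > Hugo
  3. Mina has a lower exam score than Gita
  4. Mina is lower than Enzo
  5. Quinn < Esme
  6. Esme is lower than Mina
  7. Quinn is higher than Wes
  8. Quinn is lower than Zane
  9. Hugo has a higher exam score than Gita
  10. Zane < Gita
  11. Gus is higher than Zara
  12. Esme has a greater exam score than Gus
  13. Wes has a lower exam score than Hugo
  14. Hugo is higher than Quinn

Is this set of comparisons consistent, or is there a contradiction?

inconsistent

We have Mina < Gita stated directly, yet also Gita < Hugo < Zara < Gus < Esme < Mina by chaining the others — so Gita < Mina. Contradiction.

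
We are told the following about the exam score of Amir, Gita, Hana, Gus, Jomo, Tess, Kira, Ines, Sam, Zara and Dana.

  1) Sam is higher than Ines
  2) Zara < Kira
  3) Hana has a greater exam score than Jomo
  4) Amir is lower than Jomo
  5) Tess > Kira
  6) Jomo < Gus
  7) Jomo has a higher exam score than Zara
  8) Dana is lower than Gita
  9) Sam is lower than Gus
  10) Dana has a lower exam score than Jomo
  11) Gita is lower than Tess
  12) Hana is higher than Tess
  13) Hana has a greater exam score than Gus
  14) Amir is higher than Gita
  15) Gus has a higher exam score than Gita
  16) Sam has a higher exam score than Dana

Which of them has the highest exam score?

Chaining downward from Hana: directly below it, Jomo, Gus, Tess; then Dana, Zara, Kira, Sam, Gita, Amir; then Ines.
That covers every other element, and nothing is given above Hana, so Hana is the highest exam score.

Hana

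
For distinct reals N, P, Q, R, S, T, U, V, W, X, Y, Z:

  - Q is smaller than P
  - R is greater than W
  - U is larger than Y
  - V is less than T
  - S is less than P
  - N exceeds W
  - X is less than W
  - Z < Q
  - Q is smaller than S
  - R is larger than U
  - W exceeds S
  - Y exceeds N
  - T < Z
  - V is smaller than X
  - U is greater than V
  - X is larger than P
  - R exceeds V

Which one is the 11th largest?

T

Chaining the given pairs: V < T < Z < Q < S < P < X < W < N < Y < U < R.
The 11th largest is T.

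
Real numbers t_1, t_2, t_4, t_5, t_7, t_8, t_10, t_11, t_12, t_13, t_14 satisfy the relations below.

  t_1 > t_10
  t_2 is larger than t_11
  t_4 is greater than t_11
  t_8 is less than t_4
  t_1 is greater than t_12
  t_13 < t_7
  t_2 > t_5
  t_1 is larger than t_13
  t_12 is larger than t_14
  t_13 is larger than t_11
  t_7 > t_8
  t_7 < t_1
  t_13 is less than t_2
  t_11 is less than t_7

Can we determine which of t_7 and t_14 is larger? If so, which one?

Following every chain through t_14: above t_14 we get t_12, t_1.
t_7 is not reached, and no chain runs the other way from t_7 to t_14.
So the given relations leave the order of t_14 and t_7 undetermined.

undetermined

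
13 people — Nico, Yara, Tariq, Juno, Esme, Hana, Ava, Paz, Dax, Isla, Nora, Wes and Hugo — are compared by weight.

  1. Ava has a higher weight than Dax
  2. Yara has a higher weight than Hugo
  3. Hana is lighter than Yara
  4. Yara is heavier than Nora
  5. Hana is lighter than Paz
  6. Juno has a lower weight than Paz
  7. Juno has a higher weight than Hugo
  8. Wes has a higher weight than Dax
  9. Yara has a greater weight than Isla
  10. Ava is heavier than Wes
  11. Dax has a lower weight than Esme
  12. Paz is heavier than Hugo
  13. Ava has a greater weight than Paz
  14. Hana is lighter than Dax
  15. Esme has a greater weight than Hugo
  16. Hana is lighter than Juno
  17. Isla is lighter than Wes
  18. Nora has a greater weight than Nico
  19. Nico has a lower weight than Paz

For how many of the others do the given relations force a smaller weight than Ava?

8

Directly below Ava: Dax, Paz, Wes.
One step further: Hugo, Nico, Hana, Isla, Juno (8 so far).
Nothing else is reachable below Ava; 8 in all.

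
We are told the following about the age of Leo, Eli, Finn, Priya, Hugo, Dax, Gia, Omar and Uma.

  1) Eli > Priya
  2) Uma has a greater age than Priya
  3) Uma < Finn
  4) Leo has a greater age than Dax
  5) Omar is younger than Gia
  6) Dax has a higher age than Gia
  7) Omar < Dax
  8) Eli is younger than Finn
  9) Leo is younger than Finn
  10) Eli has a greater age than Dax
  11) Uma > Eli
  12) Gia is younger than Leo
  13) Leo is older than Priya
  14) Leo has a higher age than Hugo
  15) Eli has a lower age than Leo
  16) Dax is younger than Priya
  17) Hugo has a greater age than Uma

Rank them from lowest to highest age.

Omar < Gia < Dax < Priya < Eli < Uma < Hugo < Leo < Finn

The consecutive links are each given: Omar < Gia; Gia < Dax; Dax < Priya; Priya < Eli; Eli < Uma; Uma < Hugo; Hugo < Leo; Leo < Finn.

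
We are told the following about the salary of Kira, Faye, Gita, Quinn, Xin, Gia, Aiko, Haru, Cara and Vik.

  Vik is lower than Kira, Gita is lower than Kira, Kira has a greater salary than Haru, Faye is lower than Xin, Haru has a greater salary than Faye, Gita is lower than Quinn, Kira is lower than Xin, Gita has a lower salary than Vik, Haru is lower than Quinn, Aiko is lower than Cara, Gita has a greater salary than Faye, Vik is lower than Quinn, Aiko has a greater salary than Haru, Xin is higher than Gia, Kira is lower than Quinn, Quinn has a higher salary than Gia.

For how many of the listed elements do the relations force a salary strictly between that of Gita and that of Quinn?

The relations place Gita below Quinn. An element lies strictly between them when it is forced above Gita and also forced below Quinn.
Above Gita: {Vik, Kira, Xin}. Below Quinn: {Faye, Haru, Vik, Kira, Gia}.
Intersection: {Vik, Kira} — 2.

2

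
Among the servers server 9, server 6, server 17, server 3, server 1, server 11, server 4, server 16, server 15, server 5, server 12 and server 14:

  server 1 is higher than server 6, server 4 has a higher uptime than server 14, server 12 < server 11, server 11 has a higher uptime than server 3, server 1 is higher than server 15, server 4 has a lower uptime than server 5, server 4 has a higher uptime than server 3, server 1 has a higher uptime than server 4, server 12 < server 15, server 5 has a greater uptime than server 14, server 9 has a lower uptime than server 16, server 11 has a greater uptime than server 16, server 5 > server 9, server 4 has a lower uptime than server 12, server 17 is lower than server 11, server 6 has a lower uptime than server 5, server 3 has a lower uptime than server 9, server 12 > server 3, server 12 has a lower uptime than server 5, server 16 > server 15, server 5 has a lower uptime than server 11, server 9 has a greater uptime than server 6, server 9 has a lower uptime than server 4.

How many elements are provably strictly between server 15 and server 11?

The relations place server 15 below server 11. An element lies strictly between them when it is forced above server 15 and also forced below server 11.
Above server 15: {server 1, server 16}. Below server 11: {server 6, server 3, server 14, server 9, server 4, server 12, server 5, server 17, server 16}.
Intersection: {server 16} — 1.

1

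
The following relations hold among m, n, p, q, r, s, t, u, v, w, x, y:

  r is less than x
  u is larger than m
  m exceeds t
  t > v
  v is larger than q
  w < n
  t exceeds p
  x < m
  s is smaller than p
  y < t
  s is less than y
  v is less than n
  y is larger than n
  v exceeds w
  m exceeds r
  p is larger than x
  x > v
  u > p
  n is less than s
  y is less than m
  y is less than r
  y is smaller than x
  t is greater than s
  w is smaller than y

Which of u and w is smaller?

The relevant relations are w < v; v < n; n < s; s < y; y < r; r < x; x < p; p < t; t < m; m < u.
Together: w < v < n < s < y < r < x < p < t < m < u.
So w < u; w is the smaller of the two.

w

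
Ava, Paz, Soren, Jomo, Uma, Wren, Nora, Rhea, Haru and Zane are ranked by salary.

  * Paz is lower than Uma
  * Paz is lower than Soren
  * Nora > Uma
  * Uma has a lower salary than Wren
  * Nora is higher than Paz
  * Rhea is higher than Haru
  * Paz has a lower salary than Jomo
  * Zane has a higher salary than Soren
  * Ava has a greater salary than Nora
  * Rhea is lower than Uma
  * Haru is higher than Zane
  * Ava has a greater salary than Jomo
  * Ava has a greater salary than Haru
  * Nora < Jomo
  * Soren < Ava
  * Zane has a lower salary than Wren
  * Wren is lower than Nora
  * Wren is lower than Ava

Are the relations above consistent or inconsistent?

Every relation is compatible with Paz < Soren < Zane < Haru < Rhea < Uma < Wren < Nora < Jomo < Ava; the set is consistent.

consistent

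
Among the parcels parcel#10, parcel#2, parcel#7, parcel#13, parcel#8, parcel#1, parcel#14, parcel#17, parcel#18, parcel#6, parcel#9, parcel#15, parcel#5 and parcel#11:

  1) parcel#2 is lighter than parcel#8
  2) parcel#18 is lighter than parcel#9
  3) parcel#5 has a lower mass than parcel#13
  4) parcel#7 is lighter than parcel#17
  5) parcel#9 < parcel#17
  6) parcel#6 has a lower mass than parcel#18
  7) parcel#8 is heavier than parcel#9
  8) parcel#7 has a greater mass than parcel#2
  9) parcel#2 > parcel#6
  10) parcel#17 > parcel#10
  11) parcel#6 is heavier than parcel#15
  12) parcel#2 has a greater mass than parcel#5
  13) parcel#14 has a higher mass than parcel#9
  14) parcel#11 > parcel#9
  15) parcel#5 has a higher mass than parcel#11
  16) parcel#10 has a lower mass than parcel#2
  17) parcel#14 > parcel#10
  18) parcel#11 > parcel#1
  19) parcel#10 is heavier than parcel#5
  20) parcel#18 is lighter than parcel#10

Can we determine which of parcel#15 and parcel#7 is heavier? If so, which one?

The relevant relations are parcel#15 < parcel#6; parcel#6 < parcel#18; parcel#18 < parcel#9; parcel#9 < parcel#11; parcel#11 < parcel#5; parcel#5 < parcel#10; parcel#10 < parcel#2; parcel#2 < parcel#7.
Together: parcel#15 < parcel#6 < parcel#18 < parcel#9 < parcel#11 < parcel#5 < parcel#10 < parcel#2 < parcel#7.
So parcel#7 is heavier.

parcel#7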